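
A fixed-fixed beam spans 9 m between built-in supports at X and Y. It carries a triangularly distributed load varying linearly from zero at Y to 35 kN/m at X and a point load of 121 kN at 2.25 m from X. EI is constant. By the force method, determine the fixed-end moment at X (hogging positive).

Release both end moments; the primary structure is a simply-supported span XY with redundants M_X and M_Y.
End rotations of the released simple span under the applied load (×1/EI):
  at X: triangular load, peak 35: w₀L³/(45EI) = 567/EI
  at Y: triangular load, peak 35: 7w₀L³/(360EI) = 496.1/EI
  at X: point load 121 at a = 2.25: Pab(L + b)/(6LEI) = 536/EI
  at Y: point load 121 at a = 2.25: Pab(L + a)/(6LEI) = 382.9/EI
  θ_X0 = 1103/EI,  θ_Y0 = 879/EI
Flexibility coefficients: a unit moment at one end gives L/(3EI) there and L/(6EI) at the far end, so f₁₁ = f₂₂ = 3/EI and f₁₂ = f₂₁ = 1.5/EI.
Compatibility — zero rotation at each built-in end:
  3 M_X + 1.5 M_Y = 1103
  1.5 M_X + 3 M_Y = 879
Solving the pair gives M_X = 294.9 kN·m and M_Y = 145.5 kN·m (hogging).

M_X = 294.9 kN·m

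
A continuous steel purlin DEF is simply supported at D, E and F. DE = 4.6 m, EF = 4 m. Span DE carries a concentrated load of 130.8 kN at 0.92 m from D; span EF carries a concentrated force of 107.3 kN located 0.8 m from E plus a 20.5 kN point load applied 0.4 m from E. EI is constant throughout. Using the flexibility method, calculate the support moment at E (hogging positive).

M_E = 62.9 kN·m

Insert a hinge at E; M_E is the redundant, and each span becomes simply supported.
Discontinuity in slope at E on the released structure — sum the simple-span end rotations:
  span DE: point load 130.8 at a = 0.92: Pab(L + a)/(6LEI) = 88.57/EI
  span EF: point load 107.3 at a = 0.8: Pab(L + b)/(6LEI) = 82.41/EI
  span EF: point load 20.5 at a = 0.4: Pab(L + b)/(6LEI) = 9.348/EI
  relative rotation θ_0 = (88.57 + 91.75)/EI = 180.3/EI
A unit hogging moment at E produces rotation L₁/(3EI) + L₂/(3EI) = 2.867/EI.
Compatibility: M_E·(L₁+L₂)/(3EI) = θ_0, giving M_E = 62.9 kN·m (hogging).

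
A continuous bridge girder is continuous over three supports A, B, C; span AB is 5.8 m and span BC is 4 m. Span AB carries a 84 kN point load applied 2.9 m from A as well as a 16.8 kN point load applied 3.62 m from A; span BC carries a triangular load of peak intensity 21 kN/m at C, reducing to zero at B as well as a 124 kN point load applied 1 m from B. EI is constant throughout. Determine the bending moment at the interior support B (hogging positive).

M_B = 106.3 kN·m

Take M_B as the redundant. Released structure: two simple spans AB and BC with a hinge at B.
End slopes at the hinge B, treating each span as simply supported:
  span AB: point load 84 at a = 2.9: Pab(L + a)/(6LEI) = 176.6/EI
  span AB: point load 16.8 at a = 3.62: Pab(L + a)/(6LEI) = 35.89/EI
  span BC: triangular load, peak 21: 7w₀L³/(360EI) = 26.13/EI
  span BC: point load 124 at a = 1: Pab(L + b)/(6LEI) = 108.5/EI
  relative rotation θ_0 = (212.5 + 134.6)/EI = 347.1/EI
A unit hogging moment at B produces rotation L₁/(3EI) + L₂/(3EI) = 3.267/EI.
Slope continuity at B: θ_0 = M_B·3.267/EI, so M_B = 347.1/3.267 = 106.3 kN·m (hogging).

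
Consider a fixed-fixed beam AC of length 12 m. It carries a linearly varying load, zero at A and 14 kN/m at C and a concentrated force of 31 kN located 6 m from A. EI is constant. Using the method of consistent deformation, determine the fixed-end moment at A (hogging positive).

M_A = 113.7 kN·m

Take the two fixed-end moments M_A, M_C as redundants; the released structure is the simple span AC.
On the primary (simply-supported) span, the end slopes from the loading are:
  at A: triangular load, peak 14: 7w₀L³/(360EI) = 470.4/EI
  at C: triangular load, peak 14: w₀L³/(45EI) = 537.6/EI
  at A: point load 31 at a = 6: Pab(L + b)/(6LEI) = 279/EI
  at C: point load 31 at a = 6: Pab(L + a)/(6LEI) = 279/EI
  θ_A0 = 749.4/EI,  θ_C0 = 816.6/EI
Flexibility coefficients: a unit moment at one end gives L/(3EI) there and L/(6EI) at the far end, so f₁₁ = f₂₂ = 4/EI and f₁₂ = f₂₁ = 2/EI.
Compatibility — zero rotation at each built-in end:
  4 M_A + 2 M_C = 749.4
  2 M_A + 4 M_C = 816.6
Solving the pair gives M_A = 113.7 kN·m and M_C = 147.3 kN·m (hogging).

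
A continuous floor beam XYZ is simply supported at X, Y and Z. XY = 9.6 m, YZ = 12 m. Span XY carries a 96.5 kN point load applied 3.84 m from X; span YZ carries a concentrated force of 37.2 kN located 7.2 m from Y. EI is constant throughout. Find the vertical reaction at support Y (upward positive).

R_Y = 74.26 kN

Release continuity at Y by inserting a hinge; the redundant is the internal moment M_Y. The primary structure is two simply-supported spans XY and YZ.
End slopes at the hinge Y, treating each span as simply supported:
  span XY: point load 96.5 at a = 3.84: Pab(L + a)/(6LEI) = 498/EI
  span YZ: point load 37.2 at a = 7.2: Pab(L + b)/(6LEI) = 300/EI
  relative rotation θ_0 = (498 + 300)/EI = 798/EI
A unit hogging moment at Y produces rotation L₁/(3EI) + L₂/(3EI) = 7.2/EI.
Slope continuity at Y: θ_0 = M_Y·7.2/EI, so M_Y = 798/7.2 = 110.8 kN·m (hogging).
Span XY, ΣM about X with M_Y applied at Y: R_Y^{XY}·9.6 = 370.6 + 110.8, so R_Y^{XY} = 50.15 kN and R_X = 96.5 − 50.15 = 46.35 kN.
Span YZ, ΣM about Z: R_Y^{YZ}·12 = 178.6 + 110.8, so R_Y^{YZ} = 24.12 kN and R_Z = 37.2 − 24.12 = 13.08 kN.
R_Y = 50.15 + 24.12 = 74.26 kN.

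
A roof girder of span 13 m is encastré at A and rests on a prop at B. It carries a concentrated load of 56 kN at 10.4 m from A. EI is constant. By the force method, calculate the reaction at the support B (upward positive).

R_B = 39.42 kN

Choose R_B as the redundant. The primary structure is the cantilever fixed at A.
Deflection at B on the released cantilever, summing each load's contribution:
  point load 56 at a = 10.4: Pa²(3L − a)/(6EI) = 28872/EI
Flexibility coefficient — unit upward force at B: δ_{BB} = L³/(3EI) = 732.3/EI.
Compatibility at B: δ_0 − R_B·δ_{BB} = 0, so R_B = 28872/732.3 = 39.42 kN.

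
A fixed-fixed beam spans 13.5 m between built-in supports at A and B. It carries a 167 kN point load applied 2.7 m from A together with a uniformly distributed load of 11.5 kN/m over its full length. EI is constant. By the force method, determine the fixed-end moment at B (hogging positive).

Take the two fixed-end moments M_A, M_B as redundants; the released structure is the simple span AB.
Simple-span end rotations at A and B under the given loads:
  at A: point load 167 at a = 2.7: Pab(L + b)/(6LEI) = 1461/EI
  at B: point load 167 at a = 2.7: Pab(L + a)/(6LEI) = 973.9/EI
  at A: UDL 11.5: wL³/(24EI) = 1179/EI
  at B: UDL 11.5: wL³/(24EI) = 1179/EI
  θ_A0 = 2640/EI,  θ_B0 = 2153/EI
Flexibility coefficients: a unit moment at one end gives L/(3EI) there and L/(6EI) at the far end, so f₁₁ = f₂₂ = 4.5/EI and f₁₂ = f₂₁ = 2.25/EI.
Compatibility — zero rotation at each built-in end:
  4.5 M_A + 2.25 M_B = 2640
  2.25 M_A + 4.5 M_B = 2153
Solving the pair gives M_A = 463.2 kN·m and M_B = 246.8 kN·m (hogging).

M_B = 246.8 kN·m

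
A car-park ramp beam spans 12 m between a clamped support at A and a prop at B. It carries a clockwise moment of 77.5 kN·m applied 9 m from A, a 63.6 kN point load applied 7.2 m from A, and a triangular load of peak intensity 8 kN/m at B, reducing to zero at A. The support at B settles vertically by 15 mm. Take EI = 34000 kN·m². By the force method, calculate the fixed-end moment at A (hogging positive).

Take the reaction at B as the redundant and release it; the primary structure is a cantilever fixed at A.
Free-end deflection of the primary structure under the applied loading (downward +):
  clockwise couple 77.5 at a = 9: M₀a(2L − a)/(2EI) = 5231/EI
  point load 63.6 at a = 7.2: Pa²(3L − a)/(6EI) = 15826/EI
  triangular load, peak 8 at the free end: 11w₀L⁴/(120EI) = 15206/EI
  δ_0 = 36263/EI
Tip deflection under a unit load at B: L³/(3EI) = 576/EI.
With EI = 34000 kN·m²: δ_0 = 1.0666 m and δ_{BB} = 0.016941 m/kN.
Compatibility — the beam at B must follow the support down by 0.015 m: δ_0 − R_B·δ_{BB} = 0.015, so R_B = (1.0666 − 0.015)/0.016941 = 62.07 kN.
Moment equilibrium about A: M_A = Σ(load moments about A) − R_B·L = 919.4 − 62.07×12 = 174.6 kN·m.

M_A = 174.6 kN·m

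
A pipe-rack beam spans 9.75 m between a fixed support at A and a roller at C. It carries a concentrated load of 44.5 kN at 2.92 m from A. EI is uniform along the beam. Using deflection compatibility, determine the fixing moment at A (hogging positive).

Remove the prop at C; the released (primary) structure is a cantilever built in at A.
Deflection at C on the released cantilever, summing each load's contribution:
  point load 44.5 at a = 2.92: Pa²(3L − a)/(6EI) = 1665/EI
Tip deflection under a unit load at C: L³/(3EI) = 309/EI.
Compatibility at C: δ_0 − R_C·δ_{CC} = 0, so R_C = 1665/309 = 5.389 kN.
Moment equilibrium about A: M_A = Σ(load moments about A) − R_C·L = 129.9 − 5.389×9.75 = 77.39 kN·m.

M_A = 77.39 kN·m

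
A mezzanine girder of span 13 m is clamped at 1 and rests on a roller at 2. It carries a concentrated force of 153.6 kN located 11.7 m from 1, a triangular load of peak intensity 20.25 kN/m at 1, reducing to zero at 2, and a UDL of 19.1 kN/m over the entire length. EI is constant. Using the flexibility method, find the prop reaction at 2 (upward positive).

Take the reaction at 2 as the redundant and release it; the primary structure is a cantilever fixed at 1.
Free-end deflection of the primary structure under the applied loading (downward +):
  point load 153.6 at a = 11.7: Pa²(3L − a)/(6EI) = 95670/EI
  triangular load, peak 20.25 at the fixed end: w₀L⁴/(30EI) = 19279/EI
  UDL 19.1: wL⁴/(8EI) = 68189/EI
  δ_0 = 183138/EI
Flexibility coefficient — unit upward force at 2: δ_{22} = L³/(3EI) = 732.3/EI.
Compatibility at 2: δ_0 − R_2·δ_{22} = 0, so R_2 = 183138/732.3 = 250.1 kN.

R_2 = 250.1 kN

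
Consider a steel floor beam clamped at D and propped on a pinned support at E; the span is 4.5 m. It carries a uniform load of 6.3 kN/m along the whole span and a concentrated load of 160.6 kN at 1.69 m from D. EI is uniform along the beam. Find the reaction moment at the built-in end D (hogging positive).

Release the roller at E. Primary structure: cantilever fixed at D.
Free-end deflection of the primary structure under the applied loading (downward +):
  UDL 6.3: wL⁴/(8EI) = 322.9/EI
  point load 160.6 at a = 1.69: Pa²(3L − a)/(6EI) = 902.9/EI
  δ_0 = 1226/EI
Flexibility coefficient — unit upward force at E: δ_{EE} = L³/(3EI) = 30.38/EI.
Compatibility at E: δ_0 − R_E·δ_{EE} = 0, so R_E = 1226/30.38 = 40.35 kN.
Moment equilibrium about D: M_D = Σ(load moments about D) − R_E·L = 335.2 − 40.35×4.5 = 153.6 kN·m.

M_D = 153.6 kN·m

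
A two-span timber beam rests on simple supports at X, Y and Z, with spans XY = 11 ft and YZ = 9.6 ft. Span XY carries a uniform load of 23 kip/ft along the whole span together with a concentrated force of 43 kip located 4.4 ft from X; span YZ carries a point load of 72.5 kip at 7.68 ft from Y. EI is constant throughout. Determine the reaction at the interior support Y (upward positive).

R_Y = 208.8 kip

Insert a hinge at Y; M_Y is the redundant, and each span becomes simply supported.
Rotations at Y on the released spans (each span's end-slope, ×1/EI):
  span XY: UDL 23: wL³/(24EI) = 1276/EI
  span XY: point load 43 at a = 4.4: Pab(L + a)/(6LEI) = 291.4/EI
  span YZ: point load 72.5 at a = 7.68: Pab(L + b)/(6LEI) = 213.8/EI
  relative rotation θ_0 = (1567 + 213.8)/EI = 1781/EI
A unit hogging moment at Y produces rotation L₁/(3EI) + L₂/(3EI) = 6.867/EI.
Compatibility: M_Y·(L₁+L₂)/(3EI) = θ_0, giving M_Y = 259.3 kip·ft (hogging).
Span XY, ΣM about X with M_Y applied at Y: R_Y^{XY}·11 = 1581 + 259.3, so R_Y^{XY} = 167.3 kip and R_X = 296 − 167.3 = 128.7 kip.
Span YZ, ΣM about Z: R_Y^{YZ}·9.6 = 139.2 + 259.3, so R_Y^{YZ} = 41.51 kip and R_Z = 72.5 − 41.51 = 30.99 kip.
R_Y = 167.3 + 41.51 = 208.8 kip.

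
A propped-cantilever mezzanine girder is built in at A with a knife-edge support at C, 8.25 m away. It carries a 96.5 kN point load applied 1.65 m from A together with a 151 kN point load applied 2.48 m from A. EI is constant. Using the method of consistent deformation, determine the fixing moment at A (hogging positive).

M_A = 337.2 kN·m

Take the reaction at C as the redundant and release it; the primary structure is a cantilever fixed at A.
Free-end deflection of the primary structure under the applied loading (downward +):
  point load 96.5 at a = 1.65: Pa²(3L − a)/(6EI) = 1011/EI
  point load 151 at a = 2.48: Pa²(3L − a)/(6EI) = 3447/EI
  δ_0 = 4459/EI
Tip deflection under a unit load at C: L³/(3EI) = 187.2/EI.
The prop prevents deflection at C: R_C = δ_0/δ_{CC} = 4459/187.2 = 23.82 kN.
Moment equilibrium about A: M_A = Σ(load moments about A) − R_C·L = 533.7 − 23.82×8.25 = 337.2 kN·m.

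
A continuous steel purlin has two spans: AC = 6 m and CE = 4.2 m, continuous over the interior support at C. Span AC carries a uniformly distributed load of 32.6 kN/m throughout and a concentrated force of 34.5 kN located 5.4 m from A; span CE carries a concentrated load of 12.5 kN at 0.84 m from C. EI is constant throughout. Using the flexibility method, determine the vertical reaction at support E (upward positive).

R_E = -21.27 kN

Take M_C as the redundant. Released structure: two simple spans AC and CE with a hinge at C.
End slopes at the hinge C, treating each span as simply supported:
  span AC: UDL 32.6: wL³/(24EI) = 293.4/EI
  span AC: point load 34.5 at a = 5.4: Pab(L + a)/(6LEI) = 35.4/EI
  span CE: point load 12.5 at a = 0.84: Pab(L + b)/(6LEI) = 10.58/EI
  relative rotation θ_0 = (328.8 + 10.58)/EI = 339.4/EI
A unit hogging moment at C produces rotation L₁/(3EI) + L₂/(3EI) = 3.4/EI.
Compatibility: M_C·(L₁+L₂)/(3EI) = θ_0, giving M_C = 99.82 kN·m (hogging).
Span CE, ΣM about E: R_C^{CE}·4.2 = 42 + 99.82, so R_C^{CE} = 33.77 kN and R_E = 12.5 − 33.77 = -21.27 kN.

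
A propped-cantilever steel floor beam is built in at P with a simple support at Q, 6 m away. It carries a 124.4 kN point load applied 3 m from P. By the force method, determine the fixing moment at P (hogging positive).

Release the roller at Q. Primary structure: cantilever fixed at P.
Free-end deflection of the primary structure under the applied loading (downward +):
  point load 124.4 at a = 3: Pa²(3L − a)/(6EI) = 2799/EI
Flexibility coefficient — unit upward force at Q: δ_{QQ} = L³/(3EI) = 72/EI.
The prop prevents deflection at Q: R_Q = δ_0/δ_{QQ} = 2799/72 = 38.88 kN.
Moment equilibrium about P: M_P = Σ(load moments about P) − R_Q·L = 373.2 − 38.88×6 = 139.9 kN·m.

M_P = 139.9 kN·m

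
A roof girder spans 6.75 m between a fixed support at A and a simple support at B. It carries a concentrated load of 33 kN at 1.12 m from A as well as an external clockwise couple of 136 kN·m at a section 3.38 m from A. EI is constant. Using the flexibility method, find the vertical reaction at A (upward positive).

Take the reaction at B as the redundant and release it; the primary structure is a cantilever fixed at A.
Downward deflection at the released point B due to the loads:
  point load 33 at a = 1.12: Pa²(3L − a)/(6EI) = 132/EI
  clockwise couple 136 at a = 3.38: M₀a(2L − a)/(2EI) = 2326/EI
  δ_0 = 2458/EI
Tip deflection under a unit load at B: L³/(3EI) = 102.5/EI.
The prop prevents deflection at B: R_B = δ_0/δ_{BB} = 2458/102.5 = 23.98 kN.
Vertical equilibrium: R_A = ΣP − R_B = 33 − 23.98 = 9.024 kN.

R_A = 9.024 kN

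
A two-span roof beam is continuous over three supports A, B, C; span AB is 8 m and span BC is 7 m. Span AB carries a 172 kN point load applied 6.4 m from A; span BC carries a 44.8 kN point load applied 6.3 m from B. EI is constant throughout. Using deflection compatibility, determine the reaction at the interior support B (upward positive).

Release continuity at B by inserting a hinge; the redundant is the internal moment M_B. The primary structure is two simply-supported spans AB and BC.
Rotations at B on the released spans (each span's end-slope, ×1/EI):
  span AB: point load 172 at a = 6.4: Pab(L + a)/(6LEI) = 528.4/EI
  span BC: point load 44.8 at a = 6.3: Pab(L + b)/(6LEI) = 36.22/EI
  relative rotation θ_0 = (528.4 + 36.22)/EI = 564.6/EI
A unit hogging moment at B produces rotation L₁/(3EI) + L₂/(3EI) = 5/EI.
Compatibility: M_B·(L₁+L₂)/(3EI) = θ_0, giving M_B = 112.9 kN·m (hogging).
Span AB, ΣM about A with M_B applied at B: R_B^{AB}·8 = 1101 + 112.9, so R_B^{AB} = 151.7 kN and R_A = 172 − 151.7 = 20.28 kN.
Span BC, ΣM about C: R_B^{BC}·7 = 31.36 + 112.9, so R_B^{BC} = 20.61 kN and R_C = 44.8 − 20.61 = 24.19 kN.
R_B = 151.7 + 20.61 = 172.3 kN.

R_B = 172.3 kN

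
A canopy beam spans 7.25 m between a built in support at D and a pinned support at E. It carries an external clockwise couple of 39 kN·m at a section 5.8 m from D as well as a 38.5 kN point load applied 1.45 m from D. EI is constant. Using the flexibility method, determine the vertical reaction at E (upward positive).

Remove the prop at E; the released (primary) structure is a cantilever built in at D.
Downward deflection at the released point E due to the loads:
  clockwise couple 39 at a = 5.8: M₀a(2L − a)/(2EI) = 984/EI
  point load 38.5 at a = 1.45: Pa²(3L − a)/(6EI) = 273.9/EI
  δ_0 = 1258/EI
Flexibility coefficient — unit upward force at E: δ_{EE} = L³/(3EI) = 127/EI.
The prop prevents deflection at E: R_E = δ_0/δ_{EE} = 1258/127 = 9.902 kN.

R_E = 9.902 kN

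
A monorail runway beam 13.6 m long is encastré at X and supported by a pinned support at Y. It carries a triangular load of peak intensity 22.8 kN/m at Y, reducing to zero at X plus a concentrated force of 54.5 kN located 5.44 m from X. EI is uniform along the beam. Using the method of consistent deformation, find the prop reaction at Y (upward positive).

Take the reaction at Y as the redundant and release it; the primary structure is a cantilever fixed at X.
Deflection at Y on the released cantilever, summing each load's contribution:
  triangular load, peak 22.8 at the free end: 11w₀L⁴/(120EI) = 71499/EI
  point load 54.5 at a = 5.44: Pa²(3L − a)/(6EI) = 9505/EI
  δ_0 = 81004/EI
Flexibility coefficient — unit upward force at Y: δ_{YY} = L³/(3EI) = 838.5/EI.
The prop prevents deflection at Y: R_Y = δ_0/δ_{YY} = 81004/838.5 = 96.61 kN.

R_Y = 96.61 kN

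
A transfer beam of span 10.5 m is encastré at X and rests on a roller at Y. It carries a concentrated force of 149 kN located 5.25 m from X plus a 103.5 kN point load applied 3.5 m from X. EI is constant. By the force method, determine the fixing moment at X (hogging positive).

M_X = 494.6 kN·m

Release the roller at Y. Primary structure: cantilever fixed at X.
Primary-structure tip deflection at Y by superposition:
  point load 149 at a = 5.25: Pa²(3L − a)/(6EI) = 17967/EI
  point load 103.5 at a = 3.5: Pa²(3L − a)/(6EI) = 5917/EI
  δ_0 = 23884/EI
Flexibility coefficient — unit upward force at Y: δ_{YY} = L³/(3EI) = 385.9/EI.
The prop prevents deflection at Y: R_Y = δ_0/δ_{YY} = 23884/385.9 = 61.9 kN.
Moment equilibrium about X: M_X = Σ(load moments about X) − R_Y·L = 1144 − 61.9×10.5 = 494.6 kN·m.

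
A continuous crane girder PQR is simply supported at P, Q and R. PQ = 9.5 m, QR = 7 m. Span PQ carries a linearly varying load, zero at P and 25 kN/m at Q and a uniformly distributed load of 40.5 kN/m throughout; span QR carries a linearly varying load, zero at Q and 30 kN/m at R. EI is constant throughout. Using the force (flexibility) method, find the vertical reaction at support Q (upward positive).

R_Q = 402.3 kN

Insert a hinge at Q; M_Q is the redundant, and each span becomes simply supported.
End slopes at the hinge Q, treating each span as simply supported:
  span PQ: triangular load, peak 25: w₀L³/(45EI) = 476.3/EI
  span PQ: UDL 40.5: wL³/(24EI) = 1447/EI
  span QR: triangular load, peak 30: 7w₀L³/(360EI) = 200.1/EI
  relative rotation θ_0 = (1923 + 200.1)/EI = 2123/EI
A unit hogging moment at Q produces rotation L₁/(3EI) + L₂/(3EI) = 5.5/EI.
Slope continuity at Q: θ_0 = M_Q·5.5/EI, so M_Q = 2123/5.5 = 386 kN·m (hogging).
Span PQ, ΣM about P with M_Q applied at Q: R_Q^{PQ}·9.5 = 2580 + 386, so R_Q^{PQ} = 312.2 kN and R_P = 503.5 − 312.2 = 191.3 kN.
Span QR, ΣM about R: R_Q^{QR}·7 = 245 + 386, so R_Q^{QR} = 90.15 kN and R_R = 105 − 90.15 = 14.85 kN.
R_Q = 312.2 + 90.15 = 402.3 kN.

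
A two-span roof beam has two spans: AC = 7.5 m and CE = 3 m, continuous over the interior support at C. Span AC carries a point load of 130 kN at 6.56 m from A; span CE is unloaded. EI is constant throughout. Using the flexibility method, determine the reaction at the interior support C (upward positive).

Release continuity at C by inserting a hinge; the redundant is the internal moment M_C. The primary structure is two simply-supported spans AC and CE.
Discontinuity in slope at C on the released structure — sum the simple-span end rotations:
  span AC: point load 130 at a = 6.56: Pab(L + a)/(6LEI) = 250.5/EI
  relative rotation θ_0 = (250.5 + 0)/EI = 250.5/EI
A unit hogging moment at C produces rotation L₁/(3EI) + L₂/(3EI) = 3.5/EI.
Slope continuity at C: θ_0 = M_C·3.5/EI, so M_C = 250.5/3.5 = 71.56 kN·m (hogging).
Span AC, ΣM about A with M_C applied at C: R_C^{AC}·7.5 = 852.8 + 71.56, so R_C^{AC} = 123.2 kN and R_A = 130 − 123.2 = 6.752 kN.
Span CE, ΣM about E: R_C^{CE}·3 = 0 + 71.56, so R_C^{CE} = 23.85 kN and R_E = 0 − 23.85 = -23.85 kN.
R_C = 123.2 + 23.85 = 147.1 kN.

R_C = 147.1 kN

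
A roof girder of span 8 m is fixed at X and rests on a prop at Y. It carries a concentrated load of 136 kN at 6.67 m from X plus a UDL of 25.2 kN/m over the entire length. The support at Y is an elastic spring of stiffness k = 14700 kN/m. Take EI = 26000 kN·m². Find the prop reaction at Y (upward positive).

Choose R_Y as the redundant. The primary structure is the cantilever fixed at X.
Free-end deflection of the primary structure under the applied loading (downward +):
  point load 136 at a = 6.67: Pa²(3L − a)/(6EI) = 17476/EI
  UDL 25.2: wL⁴/(8EI) = 12902/EI
  δ_0 = 30378/EI
Tip deflection under a unit load at Y: L³/(3EI) = 170.7/EI.
With EI = 26000 kN·m²: δ_0 = 1.1684 m and δ_{YY} = 0.006564 m/kN.
Compatibility — the spring shortens by R_Y/k under the reaction it provides: δ_0 − R_Y·δ_{YY} = R_Y/k. With 1/k = 0.000068 m/kN, R_Y = δ_0 / (δ_{YY} + 1/k) = 1.1684 / (0.006564 + 0.000068) = 176.2 kN.

R_Y = 176.2 kN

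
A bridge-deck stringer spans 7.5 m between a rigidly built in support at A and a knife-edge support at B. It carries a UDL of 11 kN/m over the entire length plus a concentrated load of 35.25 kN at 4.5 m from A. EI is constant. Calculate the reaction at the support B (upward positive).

R_B = 46.17 kN

Take the reaction at B as the redundant and release it; the primary structure is a cantilever fixed at A.
Downward deflection at the released point B due to the loads:
  UDL 11: wL⁴/(8EI) = 4351/EI
  point load 35.25 at a = 4.5: Pa²(3L − a)/(6EI) = 2141/EI
  δ_0 = 6492/EI
Tip deflection under a unit load at B: L³/(3EI) = 140.6/EI.
The prop prevents deflection at B: R_B = δ_0/δ_{BB} = 6492/140.6 = 46.17 kN.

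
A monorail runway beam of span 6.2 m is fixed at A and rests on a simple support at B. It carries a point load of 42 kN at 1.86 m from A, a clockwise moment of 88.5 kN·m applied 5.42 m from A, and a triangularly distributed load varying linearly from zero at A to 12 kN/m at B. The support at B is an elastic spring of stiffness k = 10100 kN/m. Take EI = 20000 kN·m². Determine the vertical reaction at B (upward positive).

R_B = 45.5 kN

Choose R_B as the redundant. The primary structure is the cantilever fixed at A.
Downward deflection at the released point B due to the loads:
  point load 42 at a = 1.86: Pa²(3L − a)/(6EI) = 405.4/EI
  clockwise couple 88.5 at a = 5.42: M₀a(2L − a)/(2EI) = 1674/EI
  triangular load, peak 12 at the free end: 11w₀L⁴/(120EI) = 1625/EI
  δ_0 = 3705/EI
Flexibility coefficient — unit upward force at B: δ_{BB} = L³/(3EI) = 79.44/EI.
With EI = 20000 kN·m²: δ_0 = 0.18524 m and δ_{BB} = 0.003972 m/kN.
Compatibility — the spring shortens by R_B/k under the reaction it provides: δ_0 − R_B·δ_{BB} = R_B/k. With 1/k = 0.000099 m/kN, R_B = δ_0 / (δ_{BB} + 1/k) = 0.18524 / (0.003972 + 0.000099) = 45.5 kN.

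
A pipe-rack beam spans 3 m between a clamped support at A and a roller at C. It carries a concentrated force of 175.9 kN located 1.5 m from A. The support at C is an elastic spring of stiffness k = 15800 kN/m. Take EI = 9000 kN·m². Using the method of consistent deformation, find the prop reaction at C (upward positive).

Choose R_C as the redundant. The primary structure is the cantilever fixed at A.
Primary-structure tip deflection at C by superposition:
  point load 175.9 at a = 1.5: Pa²(3L − a)/(6EI) = 494.7/EI
Tip deflection under a unit load at C: L³/(3EI) = 9/EI.
With EI = 9000 kN·m²: δ_0 = 0.054969 m and δ_{CC} = 0.001 m/kN.
Compatibility — the spring shortens by R_C/k under the reaction it provides: δ_0 − R_C·δ_{CC} = R_C/k. With 1/k = 0.000063 m/kN, R_C = δ_0 / (δ_{CC} + 1/k) = 0.054969 / (0.001 + 0.000063) = 51.7 kN.

R_C = 51.7 kN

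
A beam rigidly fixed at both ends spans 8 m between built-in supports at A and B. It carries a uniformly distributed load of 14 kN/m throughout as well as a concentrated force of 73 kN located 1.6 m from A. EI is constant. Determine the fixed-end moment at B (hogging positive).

M_B = 93.35 kN·m

Release both end moments; the primary structure is a simply-supported span AB with redundants M_A and M_B.
On the primary (simply-supported) span, the end slopes from the loading are:
  at A: UDL 14: wL³/(24EI) = 298.7/EI
  at B: UDL 14: wL³/(24EI) = 298.7/EI
  at A: point load 73 at a = 1.6: Pab(L + b)/(6LEI) = 224.3/EI
  at B: point load 73 at a = 1.6: Pab(L + a)/(6LEI) = 149.5/EI
  θ_A0 = 522.9/EI,  θ_B0 = 448.2/EI
Flexibility coefficients: a unit moment at one end gives L/(3EI) there and L/(6EI) at the far end, so f₁₁ = f₂₂ = 2.667/EI and f₁₂ = f₂₁ = 1.333/EI.
Compatibility — zero rotation at each built-in end:
  2.667 M_A + 1.333 M_B = 522.9
  1.333 M_A + 2.667 M_B = 448.2
Solving the pair gives M_A = 149.4 kN·m and M_B = 93.35 kN·m (hogging).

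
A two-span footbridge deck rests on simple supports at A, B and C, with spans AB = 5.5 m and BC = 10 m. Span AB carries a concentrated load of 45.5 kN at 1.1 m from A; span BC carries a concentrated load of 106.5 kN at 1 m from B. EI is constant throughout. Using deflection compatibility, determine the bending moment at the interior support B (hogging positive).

Release continuity at B by inserting a hinge; the redundant is the internal moment M_B. The primary structure is two simply-supported spans AB and BC.
Rotations at B on the released spans (each span's end-slope, ×1/EI):
  span AB: point load 45.5 at a = 1.1: Pab(L + a)/(6LEI) = 44.04/EI
  span BC: point load 106.5 at a = 1: Pab(L + b)/(6LEI) = 303.5/EI
  relative rotation θ_0 = (44.04 + 303.5)/EI = 347.6/EI
A unit hogging moment at B produces rotation L₁/(3EI) + L₂/(3EI) = 5.167/EI.
Compatibility: M_B·(L₁+L₂)/(3EI) = θ_0, giving M_B = 67.27 kN·m (hogging).

M_B = 67.27 kN·m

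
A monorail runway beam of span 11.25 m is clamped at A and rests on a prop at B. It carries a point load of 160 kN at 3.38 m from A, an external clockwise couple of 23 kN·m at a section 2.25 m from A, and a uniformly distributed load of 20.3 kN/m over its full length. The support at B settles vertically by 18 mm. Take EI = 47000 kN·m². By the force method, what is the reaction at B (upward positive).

R_B = 104.5 kN

Choose R_B as the redundant. The primary structure is the cantilever fixed at A.
Primary-structure tip deflection at B by superposition:
  point load 160 at a = 3.38: Pa²(3L − a)/(6EI) = 9252/EI
  clockwise couple 23 at a = 2.25: M₀a(2L − a)/(2EI) = 524/EI
  UDL 20.3: wL⁴/(8EI) = 40646/EI
  δ_0 = 50422/EI
Tip deflection under a unit load at B: L³/(3EI) = 474.6/EI.
With EI = 47000 kN·m²: δ_0 = 1.0728 m and δ_{BB} = 0.010098 m/kN.
Compatibility — the beam at B must follow the support down by 0.018 m: δ_0 − R_B·δ_{BB} = 0.018, so R_B = (1.0728 − 0.018)/0.010098 = 104.5 kN.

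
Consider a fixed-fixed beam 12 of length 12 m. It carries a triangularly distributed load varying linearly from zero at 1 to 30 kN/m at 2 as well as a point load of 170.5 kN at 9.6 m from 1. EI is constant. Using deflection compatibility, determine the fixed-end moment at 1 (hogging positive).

Take the two fixed-end moments M_1, M_2 as redundants; the released structure is the simple span 12.
Simple-span end rotations at 1 and 2 under the given loads:
  at 1: triangular load, peak 30: 7w₀L³/(360EI) = 1008/EI
  at 2: triangular load, peak 30: w₀L³/(45EI) = 1152/EI
  at 1: point load 170.5 at a = 9.6: Pab(L + b)/(6LEI) = 785.7/EI
  at 2: point load 170.5 at a = 9.6: Pab(L + a)/(6LEI) = 1178/EI
  θ_10 = 1794/EI,  θ_20 = 2330/EI
Flexibility coefficients: a unit moment at one end gives L/(3EI) there and L/(6EI) at the far end, so f₁₁ = f₂₂ = 4/EI and f₁₂ = f₂₁ = 2/EI.
Compatibility — zero rotation at each built-in end:
  4 M_1 + 2 M_2 = 1794
  2 M_1 + 4 M_2 = 2330
Solving the pair gives M_1 = 209.5 kN·m and M_2 = 477.9 kN·m (hogging).

M_1 = 209.5 kN·m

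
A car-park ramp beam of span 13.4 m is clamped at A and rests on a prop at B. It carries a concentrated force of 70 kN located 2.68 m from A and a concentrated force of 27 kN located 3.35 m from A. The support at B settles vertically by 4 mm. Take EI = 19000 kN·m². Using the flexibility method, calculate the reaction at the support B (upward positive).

R_B = 6.146 kN

Choose R_B as the redundant. The primary structure is the cantilever fixed at A.
Downward deflection at the released point B due to the loads:
  point load 70 at a = 2.68: Pa²(3L − a)/(6EI) = 3144/EI
  point load 27 at a = 3.35: Pa²(3L − a)/(6EI) = 1861/EI
  δ_0 = 5005/EI
Flexibility coefficient — unit upward force at B: δ_{BB} = L³/(3EI) = 802/EI.
With EI = 19000 kN·m²: δ_0 = 0.26342 m and δ_{BB} = 0.042212 m/kN.
Compatibility — the beam at B must follow the support down by 0.004 m: δ_0 − R_B·δ_{BB} = 0.004, so R_B = (0.26342 − 0.004)/0.042212 = 6.146 kN.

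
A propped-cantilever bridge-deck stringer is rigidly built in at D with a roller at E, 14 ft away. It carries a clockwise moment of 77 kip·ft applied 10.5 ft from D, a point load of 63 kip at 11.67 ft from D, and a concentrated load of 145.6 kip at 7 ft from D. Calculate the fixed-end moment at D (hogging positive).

Release the roller at E. Primary structure: cantilever fixed at D.
Free-end deflection of the primary structure under the applied loading (downward +):
  clockwise couple 77 at a = 10.5: M₀a(2L − a)/(2EI) = 7074/EI
  point load 63 at a = 11.67: Pa²(3L − a)/(6EI) = 43371/EI
  point load 145.6 at a = 7: Pa²(3L − a)/(6EI) = 41617/EI
  δ_0 = 92063/EI
Flexibility coefficient — unit upward force at E: δ_{EE} = L³/(3EI) = 914.7/EI.
The prop prevents deflection at E: R_E = δ_0/δ_{EE} = 92063/914.7 = 100.7 kip.
Moment equilibrium about D: M_D = Σ(load moments about D) − R_E·L = 1831 − 100.7×14 = 422.3 kip·ft.

M_D = 422.3 kip·ft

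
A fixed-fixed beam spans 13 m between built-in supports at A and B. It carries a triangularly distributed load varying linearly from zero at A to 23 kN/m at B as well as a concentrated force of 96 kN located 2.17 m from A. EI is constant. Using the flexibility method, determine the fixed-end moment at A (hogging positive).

Take the two fixed-end moments M_A, M_B as redundants; the released structure is the simple span AB.
On the primary (simply-supported) span, the end slopes from the loading are:
  at A: triangular load, peak 23: 7w₀L³/(360EI) = 982.5/EI
  at B: triangular load, peak 23: w₀L³/(45EI) = 1123/EI
  at A: point load 96 at a = 2.17: Pab(L + b)/(6LEI) = 689.3/EI
  at B: point load 96 at a = 2.17: Pab(L + a)/(6LEI) = 438.8/EI
  θ_A0 = 1672/EI,  θ_B0 = 1562/EI
Flexibility coefficients: a unit moment at one end gives L/(3EI) there and L/(6EI) at the far end, so f₁₁ = f₂₂ = 4.333/EI and f₁₂ = f₂₁ = 2.167/EI.
Compatibility — zero rotation at each built-in end:
  4.333 M_A + 2.167 M_B = 1672
  2.167 M_A + 4.333 M_B = 1562
Solving the pair gives M_A = 274.1 kN·m and M_B = 223.3 kN·m (hogging).

M_A = 274.1 kN·m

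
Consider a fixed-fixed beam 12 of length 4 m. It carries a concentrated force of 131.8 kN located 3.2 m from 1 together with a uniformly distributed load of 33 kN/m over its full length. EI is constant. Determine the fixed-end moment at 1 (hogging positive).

Release both end moments; the primary structure is a simply-supported span 12 with redundants M_1 and M_2.
End rotations of the released simple span under the applied load (×1/EI):
  at 1: point load 131.8 at a = 3.2: Pab(L + b)/(6LEI) = 67.48/EI
  at 2: point load 131.8 at a = 3.2: Pab(L + a)/(6LEI) = 101.2/EI
  at 1: UDL 33: wL³/(24EI) = 88/EI
  at 2: UDL 33: wL³/(24EI) = 88/EI
  θ_10 = 155.5/EI,  θ_20 = 189.2/EI
Flexibility coefficients: a unit moment at one end gives L/(3EI) there and L/(6EI) at the far end, so f₁₁ = f₂₂ = 1.333/EI and f₁₂ = f₂₁ = 0.6667/EI.
Compatibility — zero rotation at each built-in end:
  1.333 M_1 + 0.6667 M_2 = 155.5
  0.6667 M_1 + 1.333 M_2 = 189.2
Solving the pair gives M_1 = 60.87 kN·m and M_2 = 111.5 kN·m (hogging).

M_1 = 60.87 kN·m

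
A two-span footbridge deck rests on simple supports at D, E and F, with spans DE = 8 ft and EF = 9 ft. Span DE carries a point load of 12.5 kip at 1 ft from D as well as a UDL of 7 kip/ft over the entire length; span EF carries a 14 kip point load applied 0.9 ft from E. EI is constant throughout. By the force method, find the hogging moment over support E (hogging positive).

M_E = 34.95 kip·ft

Release continuity at E by inserting a hinge; the redundant is the internal moment M_E. The primary structure is two simply-supported spans DE and EF.
Discontinuity in slope at E on the released structure — sum the simple-span end rotations:
  span DE: point load 12.5 at a = 1: Pab(L + a)/(6LEI) = 16.41/EI
  span DE: UDL 7: wL³/(24EI) = 149.3/EI
  span EF: point load 14 at a = 0.9: Pab(L + b)/(6LEI) = 32.32/EI
  relative rotation θ_0 = (165.7 + 32.32)/EI = 198.1/EI
A unit hogging moment at E produces rotation L₁/(3EI) + L₂/(3EI) = 5.667/EI.
Compatibility: M_E·(L₁+L₂)/(3EI) = θ_0, giving M_E = 34.95 kip·ft (hogging).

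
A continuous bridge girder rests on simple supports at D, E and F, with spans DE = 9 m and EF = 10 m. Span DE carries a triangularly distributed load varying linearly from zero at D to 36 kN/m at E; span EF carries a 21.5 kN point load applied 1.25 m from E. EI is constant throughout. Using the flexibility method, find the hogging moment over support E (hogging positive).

Take M_E as the redundant. Released structure: two simple spans DE and EF with a hinge at E.
End slopes at the hinge E, treating each span as simply supported:
  span DE: triangular load, peak 36: w₀L³/(45EI) = 583.2/EI
  span EF: point load 21.5 at a = 1.25: Pab(L + b)/(6LEI) = 73.49/EI
  relative rotation θ_0 = (583.2 + 73.49)/EI = 656.7/EI
A unit hogging moment at E produces rotation L₁/(3EI) + L₂/(3EI) = 6.333/EI.
Compatibility: M_E·(L₁+L₂)/(3EI) = θ_0, giving M_E = 103.7 kN·m (hogging).

M_E = 103.7 kN·m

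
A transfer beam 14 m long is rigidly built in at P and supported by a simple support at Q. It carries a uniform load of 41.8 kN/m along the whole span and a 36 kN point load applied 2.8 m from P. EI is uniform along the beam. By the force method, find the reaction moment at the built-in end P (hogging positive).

M_P = 1097 kN·m

Choose R_Q as the redundant. The primary structure is the cantilever fixed at P.
Downward deflection at the released point Q due to the loads:
  UDL 41.8: wL⁴/(8EI) = 200724/EI
  point load 36 at a = 2.8: Pa²(3L − a)/(6EI) = 1844/EI
  δ_0 = 202568/EI
Flexibility coefficient — unit upward force at Q: δ_{QQ} = L³/(3EI) = 914.7/EI.
Compatibility at Q: δ_0 − R_Q·δ_{QQ} = 0, so R_Q = 202568/914.7 = 221.5 kN.
Moment equilibrium about P: M_P = Σ(load moments about P) − R_Q·L = 4197 − 221.5×14 = 1097 kN·m.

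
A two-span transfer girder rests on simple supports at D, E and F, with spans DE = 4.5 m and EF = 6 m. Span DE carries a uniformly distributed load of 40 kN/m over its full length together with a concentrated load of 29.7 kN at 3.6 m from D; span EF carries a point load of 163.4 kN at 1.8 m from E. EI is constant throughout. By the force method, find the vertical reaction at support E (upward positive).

R_E = 287.1 kN

Insert a hinge at E; M_E is the redundant, and each span becomes simply supported.
Rotations at E on the released spans (each span's end-slope, ×1/EI):
  span DE: UDL 40: wL³/(24EI) = 151.9/EI
  span DE: point load 29.7 at a = 3.6: Pab(L + a)/(6LEI) = 28.87/EI
  span EF: point load 163.4 at a = 1.8: Pab(L + b)/(6LEI) = 350/EI
  relative rotation θ_0 = (180.7 + 350)/EI = 530.7/EI
A unit hogging moment at E produces rotation L₁/(3EI) + L₂/(3EI) = 3.5/EI.
Slope continuity at E: θ_0 = M_E·3.5/EI, so M_E = 530.7/3.5 = 151.6 kN·m (hogging).
Span DE, ΣM about D with M_E applied at E: R_E^{DE}·4.5 = 511.9 + 151.6, so R_E^{DE} = 147.5 kN and R_D = 209.7 − 147.5 = 62.24 kN.
Span EF, ΣM about F: R_E^{EF}·6 = 686.3 + 151.6, so R_E^{EF} = 139.7 kN and R_F = 163.4 − 139.7 = 23.75 kN.
R_E = 147.5 + 139.7 = 287.1 kN.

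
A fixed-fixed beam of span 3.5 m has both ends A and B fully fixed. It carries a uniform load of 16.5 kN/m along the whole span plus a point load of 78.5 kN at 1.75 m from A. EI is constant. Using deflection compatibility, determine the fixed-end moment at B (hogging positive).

Release both end moments; the primary structure is a simply-supported span AB with redundants M_A and M_B.
End rotations of the released simple span under the applied load (×1/EI):
  at A: UDL 16.5: wL³/(24EI) = 29.48/EI
  at B: UDL 16.5: wL³/(24EI) = 29.48/EI
  at A: point load 78.5 at a = 1.75: Pab(L + b)/(6LEI) = 60.1/EI
  at B: point load 78.5 at a = 1.75: Pab(L + a)/(6LEI) = 60.1/EI
  θ_A0 = 89.58/EI,  θ_B0 = 89.58/EI
Flexibility coefficients: a unit moment at one end gives L/(3EI) there and L/(6EI) at the far end, so f₁₁ = f₂₂ = 1.167/EI and f₁₂ = f₂₁ = 0.5833/EI.
Compatibility — zero rotation at each built-in end:
  1.167 M_A + 0.5833 M_B = 89.58
  0.5833 M_A + 1.167 M_B = 89.58
Solving the pair gives M_A = 51.19 kN·m and M_B = 51.19 kN·m (hogging).

M_B = 51.19 kN·m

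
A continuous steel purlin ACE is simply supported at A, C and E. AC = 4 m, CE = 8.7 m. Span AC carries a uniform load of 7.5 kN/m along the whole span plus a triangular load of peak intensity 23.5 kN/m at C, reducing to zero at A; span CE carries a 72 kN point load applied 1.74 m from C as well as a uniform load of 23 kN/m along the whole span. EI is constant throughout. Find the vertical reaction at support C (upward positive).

R_C = 285.5 kN

Take M_C as the redundant. Released structure: two simple spans AC and CE with a hinge at C.
Discontinuity in slope at C on the released structure — sum the simple-span end rotations:
  span AC: UDL 7.5: wL³/(24EI) = 20/EI
  span AC: triangular load, peak 23.5: w₀L³/(45EI) = 33.42/EI
  span CE: point load 72 at a = 1.74: Pab(L + b)/(6LEI) = 261.6/EI
  span CE: UDL 23: wL³/(24EI) = 631.1/EI
  relative rotation θ_0 = (53.42 + 892.7)/EI = 946.1/EI
A unit hogging moment at C produces rotation L₁/(3EI) + L₂/(3EI) = 4.233/EI.
Compatibility: M_C·(L₁+L₂)/(3EI) = θ_0, giving M_C = 223.5 kN·m (hogging).
Span AC, ΣM about A with M_C applied at C: R_C^{AC}·4 = 185.3 + 223.5, so R_C^{AC} = 102.2 kN and R_A = 77 − 102.2 = -25.2 kN.
Span CE, ΣM about E: R_C^{CE}·8.7 = 1372 + 223.5, so R_C^{CE} = 183.3 kN and R_E = 272.1 − 183.3 = 88.76 kN.
R_C = 102.2 + 183.3 = 285.5 kN.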